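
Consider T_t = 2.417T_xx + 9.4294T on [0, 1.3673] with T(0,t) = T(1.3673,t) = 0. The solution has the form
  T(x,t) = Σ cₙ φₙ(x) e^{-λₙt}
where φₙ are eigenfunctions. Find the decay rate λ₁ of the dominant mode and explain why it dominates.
Eigenvalues: λₙ = 2.417n²π²/1.3673² - 9.4294.
First three modes:
  n=1: λ₁ = 2.417π²/1.3673² - 9.4294 ≈ 3.331
  n=2: λ₂ = 9.668π²/1.3673² - 9.4294 ≈ 41.61
  n=3: λ₃ = 21.753π²/1.3673² - 9.4294 ≈ 105.41
Since 2.417π²/1.3673² ≈ 12.76 > 9.4294, all λₙ > 0.
The n=1 mode decays slowest → dominates as t → ∞.
Asymptotic: T ~ c₁ sin(πx/1.3673) e^{-λ₁t} with decay rate λ₁ ≈ 3.331.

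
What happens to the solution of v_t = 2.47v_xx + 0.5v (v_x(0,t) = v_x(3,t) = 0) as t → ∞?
v grows unboundedly. With Neumann BCs the constant mode has diffusion eigenvalue 0, so any r > 0 makes it grow like e^(0.5t); solution grows exponentially.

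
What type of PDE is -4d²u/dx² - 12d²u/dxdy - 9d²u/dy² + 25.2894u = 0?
With A = -4, B = -12, C = -9, the discriminant is 0. This is a parabolic PDE.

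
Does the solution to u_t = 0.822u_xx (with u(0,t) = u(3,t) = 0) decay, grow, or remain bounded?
u → 0. Heat diffuses out through both boundaries.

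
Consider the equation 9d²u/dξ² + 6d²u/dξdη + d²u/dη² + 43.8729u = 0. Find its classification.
Parabolic. (A = 9, B = 6, C = 1 gives B² - 4AC = 0.)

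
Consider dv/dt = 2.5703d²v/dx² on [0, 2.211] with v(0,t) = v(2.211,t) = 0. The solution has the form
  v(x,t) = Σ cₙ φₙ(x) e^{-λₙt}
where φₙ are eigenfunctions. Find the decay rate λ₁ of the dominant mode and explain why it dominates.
Eigenvalues: λₙ = 2.5703n²π²/2.211².
First three modes:
  n=1: λ₁ = 2.5703π²/2.211² ≈ 5.189
  n=2: λ₂ = 10.2812π²/2.211² ≈ 20.757 (4× faster decay)
  n=3: λ₃ = 23.1327π²/2.211² ≈ 46.703 (9× faster decay)
As t → ∞, higher modes decay exponentially faster. The n=1 mode dominates: v ~ c₁ sin(πx/2.211) e^{-λ₁t}.
Decay rate: λ₁ = 2.5703π²/2.211² ≈ 5.189.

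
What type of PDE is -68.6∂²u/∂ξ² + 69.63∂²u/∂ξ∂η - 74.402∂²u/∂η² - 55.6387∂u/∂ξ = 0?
With A = -68.6, B = 69.63, C = -74.402, the discriminant is -15567.5719. This is an elliptic PDE.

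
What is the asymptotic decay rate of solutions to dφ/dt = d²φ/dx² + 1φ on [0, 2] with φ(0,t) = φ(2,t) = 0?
Eigenvalues: λₙ = n²π²/2² - 1.
First three modes:
  n=1: λ₁ = π²/2² - 1 ≈ 1.467
  n=2: λ₂ = 4π²/2² - 1 ≈ 8.87
  n=3: λ₃ = 9π²/2² - 1 ≈ 21.207
Since π²/2² ≈ 2.467 > 1, all λₙ > 0.
The n=1 mode decays slowest → dominates as t → ∞.
Asymptotic: φ ~ c₁ sin(πx/2) e^{-λ₁t} with decay rate λ₁ ≈ 1.467.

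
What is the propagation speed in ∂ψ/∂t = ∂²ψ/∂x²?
Infinite. The heat equation is parabolic, not hyperbolic, so disturbances propagate instantly.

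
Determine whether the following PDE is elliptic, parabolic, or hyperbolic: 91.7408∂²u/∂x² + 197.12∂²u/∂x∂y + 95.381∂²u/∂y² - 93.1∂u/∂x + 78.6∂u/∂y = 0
Coefficients: A = 91.7408, B = 197.12, C = 95.381. B² - 4AC = 3854.9774208, which is positive, so the equation is hyperbolic.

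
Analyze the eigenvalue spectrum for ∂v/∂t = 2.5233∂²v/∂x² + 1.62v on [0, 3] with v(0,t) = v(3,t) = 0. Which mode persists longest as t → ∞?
Eigenvalues: λₙ = 2.5233n²π²/3² - 1.62.
First three modes:
  n=1: λ₁ = 2.5233π²/3² - 1.62 ≈ 1.147
  n=2: λ₂ = 10.0932π²/3² - 1.62 ≈ 9.448
  n=3: λ₃ = 22.7097π²/3² - 1.62 ≈ 23.284
Since 2.5233π²/3² ≈ 2.767 > 1.62, all λₙ > 0.
The n=1 mode decays slowest → dominates as t → ∞.
Asymptotic: v ~ c₁ sin(πx/3) e^{-λ₁t} with decay rate λ₁ ≈ 1.147.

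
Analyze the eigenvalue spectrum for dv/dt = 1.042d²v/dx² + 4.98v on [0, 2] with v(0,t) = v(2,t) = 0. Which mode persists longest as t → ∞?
Eigenvalues: λₙ = 1.042n²π²/2² - 4.98.
First three modes:
  n=1: λ₁ = 1.042π²/2² - 4.98 ≈ -2.409
  n=2: λ₂ = 4.168π²/2² - 4.98 ≈ 5.304
  n=3: λ₃ = 9.378π²/2² - 4.98 ≈ 18.159
Since 1.042π²/2² ≈ 2.571 < 4.98, λ₁ < 0.
The n=1 mode grows fastest (−λₙ is largest for n=1) → dominates.
Asymptotic: v ~ c₁ sin(πx/2) e^{2.409t} (exponential growth at rate −λ₁ ≈ 2.409).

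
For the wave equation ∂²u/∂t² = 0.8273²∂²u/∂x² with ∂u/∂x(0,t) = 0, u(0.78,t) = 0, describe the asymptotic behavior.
u oscillates (no decay). Energy is conserved; the solution oscillates indefinitely as standing waves.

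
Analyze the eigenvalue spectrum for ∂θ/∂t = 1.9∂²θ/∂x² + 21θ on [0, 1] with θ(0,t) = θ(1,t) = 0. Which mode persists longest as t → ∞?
Eigenvalues: λₙ = 1.9n²π²/1² - 21.
First three modes:
  n=1: λ₁ = 1.9π² - 21 ≈ -2.248
  n=2: λ₂ = 7.6π² - 21 ≈ 54.009
  n=3: λ₃ = 17.1π² - 21 ≈ 147.77
Since 1.9π² ≈ 18.752 < 21, λ₁ < 0.
The n=1 mode grows fastest (−λₙ is largest for n=1) → dominates.
Asymptotic: θ ~ c₁ sin(πx/1) e^{2.248t} (exponential growth at rate −λ₁ ≈ 2.248).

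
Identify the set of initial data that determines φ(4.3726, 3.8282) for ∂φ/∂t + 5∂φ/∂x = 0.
A single point: x = -14.7684. The characteristic through (4.3726, 3.8282) is x - 5t = const, so x = 4.3726 - 5·3.8282 = -14.7684.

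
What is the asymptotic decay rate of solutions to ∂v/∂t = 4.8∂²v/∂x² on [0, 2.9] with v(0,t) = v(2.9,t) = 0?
Eigenvalues: λₙ = 4.8n²π²/2.9².
First three modes:
  n=1: λ₁ = 4.8π²/2.9² ≈ 5.633
  n=2: λ₂ = 19.2π²/2.9² ≈ 22.532 (4× faster decay)
  n=3: λ₃ = 43.2π²/2.9² ≈ 50.698 (9× faster decay)
As t → ∞, higher modes decay exponentially faster. The n=1 mode dominates: v ~ c₁ sin(πx/2.9) e^{-λ₁t}.
Decay rate: λ₁ = 4.8π²/2.9² ≈ 5.633.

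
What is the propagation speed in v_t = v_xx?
Infinite. The heat equation is parabolic, not hyperbolic, so disturbances propagate instantly.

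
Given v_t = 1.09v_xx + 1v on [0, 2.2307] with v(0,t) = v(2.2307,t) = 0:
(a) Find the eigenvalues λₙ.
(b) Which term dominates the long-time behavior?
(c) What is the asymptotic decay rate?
Eigenvalues: λₙ = 1.09n²π²/2.2307² - 1.
First three modes:
  n=1: λ₁ = 1.09π²/2.2307² - 1 ≈ 1.162
  n=2: λ₂ = 4.36π²/2.2307² - 1 ≈ 7.648
  n=3: λ₃ = 9.81π²/2.2307² - 1 ≈ 18.457
Since 1.09π²/2.2307² ≈ 2.162 > 1, all λₙ > 0.
The n=1 mode decays slowest → dominates as t → ∞.
Asymptotic: v ~ c₁ sin(πx/2.2307) e^{-λ₁t} with decay rate λ₁ ≈ 1.162.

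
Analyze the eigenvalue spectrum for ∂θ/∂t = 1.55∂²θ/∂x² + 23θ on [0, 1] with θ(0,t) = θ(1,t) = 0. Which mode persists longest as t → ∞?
Eigenvalues: λₙ = 1.55n²π²/1² - 23.
First three modes:
  n=1: λ₁ = 1.55π² - 23 ≈ -7.702
  n=2: λ₂ = 6.2π² - 23 ≈ 38.192
  n=3: λ₃ = 13.95π² - 23 ≈ 114.681
Since 1.55π² ≈ 15.298 < 23, λ₁ < 0.
The n=1 mode grows fastest (−λₙ is largest for n=1) → dominates.
Asymptotic: θ ~ c₁ sin(πx/1) e^{7.702t} (exponential growth at rate −λ₁ ≈ 7.702).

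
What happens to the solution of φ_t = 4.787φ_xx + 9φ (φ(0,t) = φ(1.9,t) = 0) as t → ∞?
φ → 0. Diffusion dominates reaction (r=9 < κπ²/L²≈13.09); solution decays.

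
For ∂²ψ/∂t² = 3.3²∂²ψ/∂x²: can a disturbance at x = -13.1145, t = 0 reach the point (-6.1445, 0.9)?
No. The domain of dependence is [-9.1145, -3.1745], and -13.1145 is outside this interval.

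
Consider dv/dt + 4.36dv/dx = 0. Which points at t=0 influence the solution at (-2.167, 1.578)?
A single point: x = -9.04708. The characteristic through (-2.167, 1.578) is x - 4.36t = const, so x = -2.167 - 4.36·1.578 = -9.04708.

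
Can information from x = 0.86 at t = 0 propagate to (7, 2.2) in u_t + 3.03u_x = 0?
No. Only data at x = 0.334 affects (7, 2.2). Advection has one-way propagation along characteristics.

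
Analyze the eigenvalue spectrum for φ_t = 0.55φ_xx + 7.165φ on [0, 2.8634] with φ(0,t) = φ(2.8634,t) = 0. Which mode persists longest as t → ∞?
Eigenvalues: λₙ = 0.55n²π²/2.8634² - 7.165.
First three modes:
  n=1: λ₁ = 0.55π²/2.8634² - 7.165 ≈ -6.503
  n=2: λ₂ = 2.2π²/2.8634² - 7.165 ≈ -4.517
  n=3: λ₃ = 4.95π²/2.8634² - 7.165 ≈ -1.206
Since 0.55π²/2.8634² ≈ 0.662 < 7.165, λ₁ < 0.
The n=1 mode grows fastest (−λₙ is largest for n=1) → dominates.
Asymptotic: φ ~ c₁ sin(πx/2.8634) e^{6.503t} (exponential growth at rate −λ₁ ≈ 6.503).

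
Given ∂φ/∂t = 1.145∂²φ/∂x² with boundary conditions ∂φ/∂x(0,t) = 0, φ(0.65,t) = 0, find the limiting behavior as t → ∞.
φ → 0. Heat escapes through the Dirichlet boundary.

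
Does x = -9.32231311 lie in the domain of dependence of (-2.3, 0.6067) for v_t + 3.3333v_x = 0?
No. Only data at x = -4.32231311 affects (-2.3, 0.6067). Advection has one-way propagation along characteristics.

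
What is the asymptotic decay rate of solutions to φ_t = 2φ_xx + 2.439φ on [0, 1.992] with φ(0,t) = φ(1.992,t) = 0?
Eigenvalues: λₙ = 2n²π²/1.992² - 2.439.
First three modes:
  n=1: λ₁ = 2π²/1.992² - 2.439 ≈ 2.536
  n=2: λ₂ = 8π²/1.992² - 2.439 ≈ 17.459
  n=3: λ₃ = 18π²/1.992² - 2.439 ≈ 42.332
Since 2π²/1.992² ≈ 4.975 > 2.439, all λₙ > 0.
The n=1 mode decays slowest → dominates as t → ∞.
Asymptotic: φ ~ c₁ sin(πx/1.992) e^{-λ₁t} with decay rate λ₁ ≈ 2.536.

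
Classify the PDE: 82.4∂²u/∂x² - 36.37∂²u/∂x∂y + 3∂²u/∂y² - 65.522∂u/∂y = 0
A = 82.4, B = -36.37, C = 3. Discriminant B² - 4AC = 333.9769. Since 333.9769 > 0, hyperbolic.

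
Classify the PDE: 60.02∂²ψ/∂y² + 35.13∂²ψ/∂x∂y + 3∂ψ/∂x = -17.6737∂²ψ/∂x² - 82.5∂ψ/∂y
Rewriting in standard form: 17.6737∂²ψ/∂x² + 35.13∂²ψ/∂x∂y + 60.02∂²ψ/∂y² + 3∂ψ/∂x + 82.5∂ψ/∂y = 0. A = 17.6737, B = 35.13, C = 60.02. Discriminant B² - 4AC = -3008.984996. Since -3008.984996 < 0, elliptic.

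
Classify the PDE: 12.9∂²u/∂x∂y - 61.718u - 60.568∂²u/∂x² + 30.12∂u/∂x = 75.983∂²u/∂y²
Rewriting in standard form: -60.568∂²u/∂x² + 12.9∂²u/∂x∂y - 75.983∂²u/∂y² + 30.12∂u/∂x - 61.718u = 0. A = -60.568, B = 12.9, C = -75.983. Discriminant B² - 4AC = -18242.143376. Since -18242.143376 < 0, elliptic.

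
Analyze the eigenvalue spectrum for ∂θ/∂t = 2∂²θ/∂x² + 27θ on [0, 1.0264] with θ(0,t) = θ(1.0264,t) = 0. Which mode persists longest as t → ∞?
Eigenvalues: λₙ = 2n²π²/1.0264² - 27.
First three modes:
  n=1: λ₁ = 2π²/1.0264² - 27 ≈ -8.263
  n=2: λ₂ = 8π²/1.0264² - 27 ≈ 47.947
  n=3: λ₃ = 18π²/1.0264² - 27 ≈ 141.632
Since 2π²/1.0264² ≈ 18.737 < 27, λ₁ < 0.
The n=1 mode grows fastest (−λₙ is largest for n=1) → dominates.
Asymptotic: θ ~ c₁ sin(πx/1.0264) e^{8.263t} (exponential growth at rate −λ₁ ≈ 8.263).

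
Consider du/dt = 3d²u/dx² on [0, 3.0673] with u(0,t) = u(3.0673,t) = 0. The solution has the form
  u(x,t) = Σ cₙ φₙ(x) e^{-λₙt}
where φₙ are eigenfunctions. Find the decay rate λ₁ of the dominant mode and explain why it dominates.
Eigenvalues: λₙ = 3n²π²/3.0673².
First three modes:
  n=1: λ₁ = 3π²/3.0673² ≈ 3.147
  n=2: λ₂ = 12π²/3.0673² ≈ 12.588 (4× faster decay)
  n=3: λ₃ = 27π²/3.0673² ≈ 28.324 (9× faster decay)
As t → ∞, higher modes decay exponentially faster. The n=1 mode dominates: u ~ c₁ sin(πx/3.0673) e^{-λ₁t}.
Decay rate: λ₁ = 3π²/3.0673² ≈ 3.147.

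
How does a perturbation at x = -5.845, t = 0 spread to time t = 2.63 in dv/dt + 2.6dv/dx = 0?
At x = 0.993. The characteristic carries data from (-5.845, 0) to (0.993, 2.63).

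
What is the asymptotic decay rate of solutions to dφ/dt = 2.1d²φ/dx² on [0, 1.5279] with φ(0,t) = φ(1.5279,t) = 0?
Eigenvalues: λₙ = 2.1n²π²/1.5279².
First three modes:
  n=1: λ₁ = 2.1π²/1.5279² ≈ 8.878
  n=2: λ₂ = 8.4π²/1.5279² ≈ 35.513 (4× faster decay)
  n=3: λ₃ = 18.9π²/1.5279² ≈ 79.905 (9× faster decay)
As t → ∞, higher modes decay exponentially faster. The n=1 mode dominates: φ ~ c₁ sin(πx/1.5279) e^{-λ₁t}.
Decay rate: λ₁ = 2.1π²/1.5279² ≈ 8.878.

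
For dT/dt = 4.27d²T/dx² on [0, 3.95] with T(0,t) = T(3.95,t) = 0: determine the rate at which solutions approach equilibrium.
Eigenvalues: λₙ = 4.27n²π²/3.95².
First three modes:
  n=1: λ₁ = 4.27π²/3.95² ≈ 2.701
  n=2: λ₂ = 17.08π²/3.95² ≈ 10.804 (4× faster decay)
  n=3: λ₃ = 38.43π²/3.95² ≈ 24.309 (9× faster decay)
As t → ∞, higher modes decay exponentially faster. The n=1 mode dominates: T ~ c₁ sin(πx/3.95) e^{-λ₁t}.
Decay rate: λ₁ = 4.27π²/3.95² ≈ 2.701.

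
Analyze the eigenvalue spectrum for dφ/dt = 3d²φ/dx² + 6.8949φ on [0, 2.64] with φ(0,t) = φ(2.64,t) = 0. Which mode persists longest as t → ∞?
Eigenvalues: λₙ = 3n²π²/2.64² - 6.8949.
First three modes:
  n=1: λ₁ = 3π²/2.64² - 6.8949 ≈ -2.647
  n=2: λ₂ = 12π²/2.64² - 6.8949 ≈ 10.098
  n=3: λ₃ = 27π²/2.64² - 6.8949 ≈ 31.34
Since 3π²/2.64² ≈ 4.248 < 6.8949, λ₁ < 0.
The n=1 mode grows fastest (−λₙ is largest for n=1) → dominates.
Asymptotic: φ ~ c₁ sin(πx/2.64) e^{2.647t} (exponential growth at rate −λ₁ ≈ 2.647).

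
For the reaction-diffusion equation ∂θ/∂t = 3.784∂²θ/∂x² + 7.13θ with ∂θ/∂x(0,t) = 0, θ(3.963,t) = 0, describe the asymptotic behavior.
θ grows unboundedly. Reaction dominates diffusion (r=7.13 > κπ²/(4L²)≈0.59); solution grows exponentially.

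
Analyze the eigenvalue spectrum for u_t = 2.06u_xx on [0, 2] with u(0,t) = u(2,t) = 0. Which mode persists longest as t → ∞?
Eigenvalues: λₙ = 2.06n²π²/2².
First three modes:
  n=1: λ₁ = 2.06π²/2² ≈ 5.083
  n=2: λ₂ = 8.24π²/2² ≈ 20.331 (4× faster decay)
  n=3: λ₃ = 18.54π²/2² ≈ 45.746 (9× faster decay)
As t → ∞, higher modes decay exponentially faster. The n=1 mode dominates: u ~ c₁ sin(πx/2) e^{-λ₁t}.
Decay rate: λ₁ = 2.06π²/2² ≈ 5.083.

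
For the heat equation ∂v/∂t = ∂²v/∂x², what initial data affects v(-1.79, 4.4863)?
The entire real line. The heat equation has infinite propagation speed: any initial disturbance instantly affects all points (though exponentially small far away).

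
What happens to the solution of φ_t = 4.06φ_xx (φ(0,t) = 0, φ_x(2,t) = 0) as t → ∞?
φ → 0. Heat escapes through the Dirichlet boundary.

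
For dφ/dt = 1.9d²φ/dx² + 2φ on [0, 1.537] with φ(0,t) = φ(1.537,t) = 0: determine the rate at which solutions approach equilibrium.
Eigenvalues: λₙ = 1.9n²π²/1.537² - 2.
First three modes:
  n=1: λ₁ = 1.9π²/1.537² - 2 ≈ 5.938
  n=2: λ₂ = 7.6π²/1.537² - 2 ≈ 29.752
  n=3: λ₃ = 17.1π²/1.537² - 2 ≈ 69.441
Since 1.9π²/1.537² ≈ 7.938 > 2, all λₙ > 0.
The n=1 mode decays slowest → dominates as t → ∞.
Asymptotic: φ ~ c₁ sin(πx/1.537) e^{-λ₁t} with decay rate λ₁ ≈ 5.938.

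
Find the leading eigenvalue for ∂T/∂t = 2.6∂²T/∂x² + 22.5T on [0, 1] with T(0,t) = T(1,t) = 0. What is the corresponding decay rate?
Eigenvalues: λₙ = 2.6n²π²/1² - 22.5.
First three modes:
  n=1: λ₁ = 2.6π² - 22.5 ≈ 3.161
  n=2: λ₂ = 10.4π² - 22.5 ≈ 80.144
  n=3: λ₃ = 23.4π² - 22.5 ≈ 208.449
Since 2.6π² ≈ 25.661 > 22.5, all λₙ > 0.
The n=1 mode decays slowest → dominates as t → ∞.
Asymptotic: T ~ c₁ sin(πx/1) e^{-λ₁t} with decay rate λ₁ ≈ 3.161.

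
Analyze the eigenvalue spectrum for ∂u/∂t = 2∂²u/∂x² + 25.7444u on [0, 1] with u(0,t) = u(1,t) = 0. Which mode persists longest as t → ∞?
Eigenvalues: λₙ = 2n²π²/1² - 25.7444.
First three modes:
  n=1: λ₁ = 2π² - 25.7444 ≈ -6.005
  n=2: λ₂ = 8π² - 25.7444 ≈ 53.212
  n=3: λ₃ = 18π² - 25.7444 ≈ 151.908
Since 2π² ≈ 19.739 < 25.7444, λ₁ < 0.
The n=1 mode grows fastest (−λₙ is largest for n=1) → dominates.
Asymptotic: u ~ c₁ sin(πx/1) e^{6.005t} (exponential growth at rate −λ₁ ≈ 6.005).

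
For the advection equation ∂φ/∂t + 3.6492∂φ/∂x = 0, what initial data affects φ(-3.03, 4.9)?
A single point: x = -20.91108. The characteristic through (-3.03, 4.9) is x - 3.6492t = const, so x = -3.03 - 3.6492·4.9 = -20.91108.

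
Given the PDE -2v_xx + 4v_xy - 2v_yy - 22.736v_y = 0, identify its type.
The second-order coefficients are A = -2, B = 4, C = -2. Since B² - 4AC = 0 = 0, this is a parabolic PDE.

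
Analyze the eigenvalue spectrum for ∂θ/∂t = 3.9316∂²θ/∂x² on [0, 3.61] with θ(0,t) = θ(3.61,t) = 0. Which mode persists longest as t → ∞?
Eigenvalues: λₙ = 3.9316n²π²/3.61².
First three modes:
  n=1: λ₁ = 3.9316π²/3.61² ≈ 2.978
  n=2: λ₂ = 15.7264π²/3.61² ≈ 11.91 (4× faster decay)
  n=3: λ₃ = 35.3844π²/3.61² ≈ 26.798 (9× faster decay)
As t → ∞, higher modes decay exponentially faster. The n=1 mode dominates: θ ~ c₁ sin(πx/3.61) e^{-λ₁t}.
Decay rate: λ₁ = 3.9316π²/3.61² ≈ 2.978.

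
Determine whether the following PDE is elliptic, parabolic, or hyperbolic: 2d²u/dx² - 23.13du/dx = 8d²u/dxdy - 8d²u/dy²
Rewriting in standard form: 2d²u/dx² - 8d²u/dxdy + 8d²u/dy² - 23.13du/dx = 0. Coefficients: A = 2, B = -8, C = 8. B² - 4AC = 0, which is zero, so the equation is parabolic.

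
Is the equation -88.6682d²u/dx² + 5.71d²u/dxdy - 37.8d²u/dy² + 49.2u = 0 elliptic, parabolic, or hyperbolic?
Computing B² - 4AC with A = -88.6682, B = 5.71, C = -37.8: discriminant = -13374.02774 (negative). Answer: elliptic.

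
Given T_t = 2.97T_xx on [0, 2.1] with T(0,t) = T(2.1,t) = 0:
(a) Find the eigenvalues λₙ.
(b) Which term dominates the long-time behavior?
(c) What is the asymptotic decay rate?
Eigenvalues: λₙ = 2.97n²π²/2.1².
First three modes:
  n=1: λ₁ = 2.97π²/2.1² ≈ 6.647
  n=2: λ₂ = 11.88π²/2.1² ≈ 26.588 (4× faster decay)
  n=3: λ₃ = 26.73π²/2.1² ≈ 59.822 (9× faster decay)
As t → ∞, higher modes decay exponentially faster. The n=1 mode dominates: T ~ c₁ sin(πx/2.1) e^{-λ₁t}.
Decay rate: λ₁ = 2.97π²/2.1² ≈ 6.647.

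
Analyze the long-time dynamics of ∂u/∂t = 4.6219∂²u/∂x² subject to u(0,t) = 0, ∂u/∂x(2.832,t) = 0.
Long-time behavior: u → 0. Heat escapes through the Dirichlet boundary.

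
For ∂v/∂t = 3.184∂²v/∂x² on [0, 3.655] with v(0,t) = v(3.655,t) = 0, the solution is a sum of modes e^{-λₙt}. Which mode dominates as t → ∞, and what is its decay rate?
Eigenvalues: λₙ = 3.184n²π²/3.655².
First three modes:
  n=1: λ₁ = 3.184π²/3.655² ≈ 2.352
  n=2: λ₂ = 12.736π²/3.655² ≈ 9.409 (4× faster decay)
  n=3: λ₃ = 28.656π²/3.655² ≈ 21.171 (9× faster decay)
As t → ∞, higher modes decay exponentially faster. The n=1 mode dominates: v ~ c₁ sin(πx/3.655) e^{-λ₁t}.
Decay rate: λ₁ = 3.184π²/3.655² ≈ 2.352.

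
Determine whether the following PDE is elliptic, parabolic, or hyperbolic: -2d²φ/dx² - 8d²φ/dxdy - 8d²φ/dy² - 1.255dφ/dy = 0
Coefficients: A = -2, B = -8, C = -8. B² - 4AC = 0, which is zero, so the equation is parabolic.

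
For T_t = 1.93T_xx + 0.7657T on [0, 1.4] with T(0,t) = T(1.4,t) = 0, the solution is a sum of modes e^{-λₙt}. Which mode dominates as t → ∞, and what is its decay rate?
Eigenvalues: λₙ = 1.93n²π²/1.4² - 0.7657.
First three modes:
  n=1: λ₁ = 1.93π²/1.4² - 0.7657 ≈ 8.953
  n=2: λ₂ = 7.72π²/1.4² - 0.7657 ≈ 38.108
  n=3: λ₃ = 17.37π²/1.4² - 0.7657 ≈ 86.701
Since 1.93π²/1.4² ≈ 9.719 > 0.7657, all λₙ > 0.
The n=1 mode decays slowest → dominates as t → ∞.
Asymptotic: T ~ c₁ sin(πx/1.4) e^{-λ₁t} with decay rate λ₁ ≈ 8.953.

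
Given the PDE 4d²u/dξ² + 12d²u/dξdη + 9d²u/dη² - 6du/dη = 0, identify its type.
The second-order coefficients are A = 4, B = 12, C = 9. Since B² - 4AC = 0 = 0, this is a parabolic PDE.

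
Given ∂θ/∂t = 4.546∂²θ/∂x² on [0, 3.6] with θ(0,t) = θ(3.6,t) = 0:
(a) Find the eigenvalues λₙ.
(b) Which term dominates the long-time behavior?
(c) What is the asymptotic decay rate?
Eigenvalues: λₙ = 4.546n²π²/3.6².
First three modes:
  n=1: λ₁ = 4.546π²/3.6² ≈ 3.462
  n=2: λ₂ = 18.184π²/3.6² ≈ 13.848 (4× faster decay)
  n=3: λ₃ = 40.914π²/3.6² ≈ 31.158 (9× faster decay)
As t → ∞, higher modes decay exponentially faster. The n=1 mode dominates: θ ~ c₁ sin(πx/3.6) e^{-λ₁t}.
Decay rate: λ₁ = 4.546π²/3.6² ≈ 3.462.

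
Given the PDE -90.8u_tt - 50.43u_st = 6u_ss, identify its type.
Rewriting in standard form: -6u_ss - 50.43u_st - 90.8u_tt = 0. The second-order coefficients are A = -6, B = -50.43, C = -90.8. Since B² - 4AC = 363.9849 > 0, this is a hyperbolic PDE.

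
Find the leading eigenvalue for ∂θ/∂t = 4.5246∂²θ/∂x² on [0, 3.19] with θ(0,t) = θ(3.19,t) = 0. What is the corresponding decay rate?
Eigenvalues: λₙ = 4.5246n²π²/3.19².
First three modes:
  n=1: λ₁ = 4.5246π²/3.19² ≈ 4.388
  n=2: λ₂ = 18.0984π²/3.19² ≈ 17.553 (4× faster decay)
  n=3: λ₃ = 40.7214π²/3.19² ≈ 39.495 (9× faster decay)
As t → ∞, higher modes decay exponentially faster. The n=1 mode dominates: θ ~ c₁ sin(πx/3.19) e^{-λ₁t}.
Decay rate: λ₁ = 4.5246π²/3.19² ≈ 4.388.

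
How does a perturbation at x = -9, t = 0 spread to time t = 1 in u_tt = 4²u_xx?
Domain of influence: [-13, -5]. Data at x = -9 spreads outward at speed 4.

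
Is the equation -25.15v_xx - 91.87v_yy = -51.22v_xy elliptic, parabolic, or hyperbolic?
Rewriting in standard form: -25.15v_xx + 51.22v_xy - 91.87v_yy = 0. Computing B² - 4AC with A = -25.15, B = 51.22, C = -91.87: discriminant = -6618.6336 (negative). Answer: elliptic.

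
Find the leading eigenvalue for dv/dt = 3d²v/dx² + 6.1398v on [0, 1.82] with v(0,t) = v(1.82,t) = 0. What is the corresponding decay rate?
Eigenvalues: λₙ = 3n²π²/1.82² - 6.1398.
First three modes:
  n=1: λ₁ = 3π²/1.82² - 6.1398 ≈ 2.799
  n=2: λ₂ = 12π²/1.82² - 6.1398 ≈ 29.615
  n=3: λ₃ = 27π²/1.82² - 6.1398 ≈ 74.309
Since 3π²/1.82² ≈ 8.939 > 6.1398, all λₙ > 0.
The n=1 mode decays slowest → dominates as t → ∞.
Asymptotic: v ~ c₁ sin(πx/1.82) e^{-λ₁t} with decay rate λ₁ ≈ 2.799.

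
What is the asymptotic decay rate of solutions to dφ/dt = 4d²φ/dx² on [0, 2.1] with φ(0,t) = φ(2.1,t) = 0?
Eigenvalues: λₙ = 4n²π²/2.1².
First three modes:
  n=1: λ₁ = 4π²/2.1² ≈ 8.952
  n=2: λ₂ = 16π²/2.1² ≈ 35.808 (4× faster decay)
  n=3: λ₃ = 36π²/2.1² ≈ 80.568 (9× faster decay)
As t → ∞, higher modes decay exponentially faster. The n=1 mode dominates: φ ~ c₁ sin(πx/2.1) e^{-λ₁t}.
Decay rate: λ₁ = 4π²/2.1² ≈ 8.952.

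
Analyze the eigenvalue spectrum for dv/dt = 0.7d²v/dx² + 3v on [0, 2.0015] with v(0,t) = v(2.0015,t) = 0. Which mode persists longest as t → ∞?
Eigenvalues: λₙ = 0.7n²π²/2.0015² - 3.
First three modes:
  n=1: λ₁ = 0.7π²/2.0015² - 3 ≈ -1.275
  n=2: λ₂ = 2.8π²/2.0015² - 3 ≈ 3.898
  n=3: λ₃ = 6.3π²/2.0015² - 3 ≈ 12.521
Since 0.7π²/2.0015² ≈ 1.725 < 3, λ₁ < 0.
The n=1 mode grows fastest (−λₙ is largest for n=1) → dominates.
Asymptotic: v ~ c₁ sin(πx/2.0015) e^{1.275t} (exponential growth at rate −λ₁ ≈ 1.275).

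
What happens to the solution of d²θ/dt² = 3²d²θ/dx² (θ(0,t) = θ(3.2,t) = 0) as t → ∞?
θ oscillates (no decay). Energy is conserved; the solution oscillates indefinitely as standing waves.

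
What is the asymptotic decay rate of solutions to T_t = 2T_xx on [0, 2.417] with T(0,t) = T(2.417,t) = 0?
Eigenvalues: λₙ = 2n²π²/2.417².
First three modes:
  n=1: λ₁ = 2π²/2.417² ≈ 3.379
  n=2: λ₂ = 8π²/2.417² ≈ 13.516 (4× faster decay)
  n=3: λ₃ = 18π²/2.417² ≈ 30.41 (9× faster decay)
As t → ∞, higher modes decay exponentially faster. The n=1 mode dominates: T ~ c₁ sin(πx/2.417) e^{-λ₁t}.
Decay rate: λ₁ = 2π²/2.417² ≈ 3.379.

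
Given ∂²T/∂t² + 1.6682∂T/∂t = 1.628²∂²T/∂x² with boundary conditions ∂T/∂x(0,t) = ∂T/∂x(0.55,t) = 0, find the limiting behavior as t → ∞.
T → constant (steady state). Damping (γ=1.6682) dissipates the nonconstant modes; with Neumann BCs the spatial average obeys M''+γM'=0 and tends to a finite limit.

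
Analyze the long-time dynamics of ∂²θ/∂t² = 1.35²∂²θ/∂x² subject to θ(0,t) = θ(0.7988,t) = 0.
Long-time behavior: θ oscillates (no decay). Energy is conserved; the solution oscillates indefinitely as standing waves.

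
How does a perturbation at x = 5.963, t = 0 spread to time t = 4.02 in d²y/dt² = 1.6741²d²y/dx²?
Domain of influence: [-0.766882, 12.692882]. Data at x = 5.963 spreads outward at speed 1.6741.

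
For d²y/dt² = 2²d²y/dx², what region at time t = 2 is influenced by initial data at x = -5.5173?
Domain of influence: [-9.5173, -1.5173]. Data at x = -5.5173 spreads outward at speed 2.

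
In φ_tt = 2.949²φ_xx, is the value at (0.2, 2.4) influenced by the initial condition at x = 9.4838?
No. The domain of dependence is [-6.8776, 7.2776], and 9.4838 is outside this interval.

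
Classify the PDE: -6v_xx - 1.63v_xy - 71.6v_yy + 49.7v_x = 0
A = -6, B = -1.63, C = -71.6. Discriminant B² - 4AC = -1715.7431. Since -1715.7431 < 0, elliptic.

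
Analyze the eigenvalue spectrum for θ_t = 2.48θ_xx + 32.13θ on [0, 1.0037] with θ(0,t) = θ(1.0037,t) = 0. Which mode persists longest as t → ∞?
Eigenvalues: λₙ = 2.48n²π²/1.0037² - 32.13.
First three modes:
  n=1: λ₁ = 2.48π²/1.0037² - 32.13 ≈ -7.834
  n=2: λ₂ = 9.92π²/1.0037² - 32.13 ≈ 65.056
  n=3: λ₃ = 22.32π²/1.0037² - 32.13 ≈ 186.538
Since 2.48π²/1.0037² ≈ 24.296 < 32.13, λ₁ < 0.
The n=1 mode grows fastest (−λₙ is largest for n=1) → dominates.
Asymptotic: θ ~ c₁ sin(πx/1.0037) e^{7.834t} (exponential growth at rate −λ₁ ≈ 7.834).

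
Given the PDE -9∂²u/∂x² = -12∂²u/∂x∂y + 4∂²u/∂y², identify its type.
Rewriting in standard form: -9∂²u/∂x² + 12∂²u/∂x∂y - 4∂²u/∂y² = 0. The second-order coefficients are A = -9, B = 12, C = -4. Since B² - 4AC = 0 = 0, this is a parabolic PDE.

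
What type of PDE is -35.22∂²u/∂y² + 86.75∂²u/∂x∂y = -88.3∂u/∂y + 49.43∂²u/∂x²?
Rewriting in standard form: -49.43∂²u/∂x² + 86.75∂²u/∂x∂y - 35.22∂²u/∂y² + 88.3∂u/∂y = 0. With A = -49.43, B = 86.75, C = -35.22, the discriminant is 561.8641. This is a hyperbolic PDE.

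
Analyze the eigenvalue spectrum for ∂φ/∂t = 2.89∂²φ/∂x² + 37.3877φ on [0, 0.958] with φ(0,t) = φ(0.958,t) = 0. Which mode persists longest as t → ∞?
Eigenvalues: λₙ = 2.89n²π²/0.958² - 37.3877.
First three modes:
  n=1: λ₁ = 2.89π²/0.958² - 37.3877 ≈ -6.309
  n=2: λ₂ = 11.56π²/0.958² - 37.3877 ≈ 86.928
  n=3: λ₃ = 26.01π²/0.958² - 37.3877 ≈ 242.323
Since 2.89π²/0.958² ≈ 31.079 < 37.3877, λ₁ < 0.
The n=1 mode grows fastest (−λₙ is largest for n=1) → dominates.
Asymptotic: φ ~ c₁ sin(πx/0.958) e^{6.309t} (exponential growth at rate −λ₁ ≈ 6.309).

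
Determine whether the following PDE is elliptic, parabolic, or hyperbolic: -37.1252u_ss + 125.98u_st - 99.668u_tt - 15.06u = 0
Coefficients: A = -37.1252, B = 125.98, C = -99.668. B² - 4AC = 1070.1826656, which is positive, so the equation is hyperbolic.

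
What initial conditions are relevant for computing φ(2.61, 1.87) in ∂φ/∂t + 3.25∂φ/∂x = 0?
A single point: x = -3.4675. The characteristic through (2.61, 1.87) is x - 3.25t = const, so x = 2.61 - 3.25·1.87 = -3.4675.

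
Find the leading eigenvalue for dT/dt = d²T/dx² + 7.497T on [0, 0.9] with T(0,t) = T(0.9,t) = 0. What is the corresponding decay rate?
Eigenvalues: λₙ = n²π²/0.9² - 7.497.
First three modes:
  n=1: λ₁ = π²/0.9² - 7.497 ≈ 4.688
  n=2: λ₂ = 4π²/0.9² - 7.497 ≈ 41.242
  n=3: λ₃ = 9π²/0.9² - 7.497 ≈ 102.165
Since π²/0.9² ≈ 12.185 > 7.497, all λₙ > 0.
The n=1 mode decays slowest → dominates as t → ∞.
Asymptotic: T ~ c₁ sin(πx/0.9) e^{-λ₁t} with decay rate λ₁ ≈ 4.688.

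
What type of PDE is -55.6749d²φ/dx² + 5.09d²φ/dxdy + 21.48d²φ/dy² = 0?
With A = -55.6749, B = 5.09, C = 21.48, the discriminant is 4809.495508. This is a hyperbolic PDE.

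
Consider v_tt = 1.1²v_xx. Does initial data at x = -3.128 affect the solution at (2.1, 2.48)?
No. The domain of dependence is [-0.628, 4.828], and -3.128 is outside this interval.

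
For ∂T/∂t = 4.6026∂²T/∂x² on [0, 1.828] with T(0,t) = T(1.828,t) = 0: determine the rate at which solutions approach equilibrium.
Eigenvalues: λₙ = 4.6026n²π²/1.828².
First three modes:
  n=1: λ₁ = 4.6026π²/1.828² ≈ 13.594
  n=2: λ₂ = 18.4104π²/1.828² ≈ 54.376 (4× faster decay)
  n=3: λ₃ = 41.4234π²/1.828² ≈ 122.347 (9× faster decay)
As t → ∞, higher modes decay exponentially faster. The n=1 mode dominates: T ~ c₁ sin(πx/1.828) e^{-λ₁t}.
Decay rate: λ₁ = 4.6026π²/1.828² ≈ 13.594.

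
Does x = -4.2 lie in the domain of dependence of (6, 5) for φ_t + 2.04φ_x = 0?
Yes. The characteristic through (6, 5) passes through x = -4.2.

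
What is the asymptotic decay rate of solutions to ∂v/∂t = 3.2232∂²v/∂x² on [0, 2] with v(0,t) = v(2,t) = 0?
Eigenvalues: λₙ = 3.2232n²π²/2².
First three modes:
  n=1: λ₁ = 3.2232π²/2² ≈ 7.953
  n=2: λ₂ = 12.8928π²/2² ≈ 31.812 (4× faster decay)
  n=3: λ₃ = 29.0088π²/2² ≈ 71.576 (9× faster decay)
As t → ∞, higher modes decay exponentially faster. The n=1 mode dominates: v ~ c₁ sin(πx/2) e^{-λ₁t}.
Decay rate: λ₁ = 3.2232π²/2² ≈ 7.953.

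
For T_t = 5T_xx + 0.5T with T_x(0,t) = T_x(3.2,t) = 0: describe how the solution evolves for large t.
T grows unboundedly. With Neumann BCs the constant mode has diffusion eigenvalue 0, so any r > 0 makes it grow like e^(0.5t); solution grows exponentially.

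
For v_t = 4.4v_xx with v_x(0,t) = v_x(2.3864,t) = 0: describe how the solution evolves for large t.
v → constant (steady state). Heat is conserved (no flux at boundaries); solution approaches the spatial average.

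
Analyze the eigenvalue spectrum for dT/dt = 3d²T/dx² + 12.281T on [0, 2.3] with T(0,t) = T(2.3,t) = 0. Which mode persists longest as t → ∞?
Eigenvalues: λₙ = 3n²π²/2.3² - 12.281.
First three modes:
  n=1: λ₁ = 3π²/2.3² - 12.281 ≈ -6.684
  n=2: λ₂ = 12π²/2.3² - 12.281 ≈ 10.108
  n=3: λ₃ = 27π²/2.3² - 12.281 ≈ 38.093
Since 3π²/2.3² ≈ 5.597 < 12.281, λ₁ < 0.
The n=1 mode grows fastest (−λₙ is largest for n=1) → dominates.
Asymptotic: T ~ c₁ sin(πx/2.3) e^{6.684t} (exponential growth at rate −λ₁ ≈ 6.684).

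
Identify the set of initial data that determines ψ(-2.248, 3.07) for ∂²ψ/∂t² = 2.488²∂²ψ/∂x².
Domain of dependence: [-9.88616, 5.39016]. Signals travel at speed 2.488, so data within |x - -2.248| ≤ 2.488·3.07 = 7.63816 can reach the point.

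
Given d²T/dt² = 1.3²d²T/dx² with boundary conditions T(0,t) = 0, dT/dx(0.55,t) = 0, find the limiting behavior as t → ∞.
T oscillates (no decay). Energy is conserved; the solution oscillates indefinitely as standing waves.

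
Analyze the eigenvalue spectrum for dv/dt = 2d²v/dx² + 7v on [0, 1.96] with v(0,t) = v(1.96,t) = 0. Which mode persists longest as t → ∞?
Eigenvalues: λₙ = 2n²π²/1.96² - 7.
First three modes:
  n=1: λ₁ = 2π²/1.96² - 7 ≈ -1.862
  n=2: λ₂ = 8π²/1.96² - 7 ≈ 13.553
  n=3: λ₃ = 18π²/1.96² - 7 ≈ 39.245
Since 2π²/1.96² ≈ 5.138 < 7, λ₁ < 0.
The n=1 mode grows fastest (−λₙ is largest for n=1) → dominates.
Asymptotic: v ~ c₁ sin(πx/1.96) e^{1.862t} (exponential growth at rate −λ₁ ≈ 1.862).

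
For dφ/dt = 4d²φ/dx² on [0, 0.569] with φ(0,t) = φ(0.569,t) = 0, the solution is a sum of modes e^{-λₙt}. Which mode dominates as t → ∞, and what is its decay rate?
Eigenvalues: λₙ = 4n²π²/0.569².
First three modes:
  n=1: λ₁ = 4π²/0.569² ≈ 121.937
  n=2: λ₂ = 16π²/0.569² ≈ 487.748 (4× faster decay)
  n=3: λ₃ = 36π²/0.569² ≈ 1097.432 (9× faster decay)
As t → ∞, higher modes decay exponentially faster. The n=1 mode dominates: φ ~ c₁ sin(πx/0.569) e^{-λ₁t}.
Decay rate: λ₁ = 4π²/0.569² ≈ 121.937.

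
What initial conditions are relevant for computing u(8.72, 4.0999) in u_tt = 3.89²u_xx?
Domain of dependence: [-7.228611, 24.668611]. Signals travel at speed 3.89, so data within |x - 8.72| ≤ 3.89·4.0999 = 15.948611 can reach the point.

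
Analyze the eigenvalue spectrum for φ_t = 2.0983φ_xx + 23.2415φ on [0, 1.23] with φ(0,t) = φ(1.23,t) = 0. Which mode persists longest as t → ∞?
Eigenvalues: λₙ = 2.0983n²π²/1.23² - 23.2415.
First three modes:
  n=1: λ₁ = 2.0983π²/1.23² - 23.2415 ≈ -9.553
  n=2: λ₂ = 8.3932π²/1.23² - 23.2415 ≈ 31.513
  n=3: λ₃ = 18.8847π²/1.23² - 23.2415 ≈ 99.955
Since 2.0983π²/1.23² ≈ 13.689 < 23.2415, λ₁ < 0.
The n=1 mode grows fastest (−λₙ is largest for n=1) → dominates.
Asymptotic: φ ~ c₁ sin(πx/1.23) e^{9.553t} (exponential growth at rate −λ₁ ≈ 9.553).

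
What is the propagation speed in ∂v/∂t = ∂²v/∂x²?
Infinite. The heat equation is parabolic, not hyperbolic, so disturbances propagate instantly.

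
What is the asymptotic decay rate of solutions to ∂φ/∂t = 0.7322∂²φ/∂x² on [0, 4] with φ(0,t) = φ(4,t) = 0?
Eigenvalues: λₙ = 0.7322n²π²/4².
First three modes:
  n=1: λ₁ = 0.7322π²/4² ≈ 0.452
  n=2: λ₂ = 2.9288π²/4² ≈ 1.807 (4× faster decay)
  n=3: λ₃ = 6.5898π²/4² ≈ 4.065 (9× faster decay)
As t → ∞, higher modes decay exponentially faster. The n=1 mode dominates: φ ~ c₁ sin(πx/4) e^{-λ₁t}.
Decay rate: λ₁ = 0.7322π²/4² ≈ 0.452.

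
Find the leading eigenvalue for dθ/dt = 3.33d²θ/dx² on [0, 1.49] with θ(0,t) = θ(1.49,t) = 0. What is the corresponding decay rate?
Eigenvalues: λₙ = 3.33n²π²/1.49².
First three modes:
  n=1: λ₁ = 3.33π²/1.49² ≈ 14.804
  n=2: λ₂ = 13.32π²/1.49² ≈ 59.215 (4× faster decay)
  n=3: λ₃ = 29.97π²/1.49² ≈ 133.234 (9× faster decay)
As t → ∞, higher modes decay exponentially faster. The n=1 mode dominates: θ ~ c₁ sin(πx/1.49) e^{-λ₁t}.
Decay rate: λ₁ = 3.33π²/1.49² ≈ 14.804.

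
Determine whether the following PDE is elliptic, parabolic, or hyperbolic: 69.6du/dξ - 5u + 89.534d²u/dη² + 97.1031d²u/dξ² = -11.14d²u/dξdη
Rewriting in standard form: 97.1031d²u/dξ² + 11.14d²u/dξdη + 89.534d²u/dη² + 69.6du/dξ - 5u = 0. Coefficients: A = 97.1031, B = 11.14, C = 89.534. B² - 4AC = -34652.0162216, which is negative, so the equation is elliptic.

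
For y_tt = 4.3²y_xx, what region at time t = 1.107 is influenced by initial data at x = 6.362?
Domain of influence: [1.6019, 11.1221]. Data at x = 6.362 spreads outward at speed 4.3.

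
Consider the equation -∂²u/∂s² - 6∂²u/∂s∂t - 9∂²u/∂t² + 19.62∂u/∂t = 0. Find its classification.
Parabolic. (A = -1, B = -6, C = -9 gives B² - 4AC = 0.)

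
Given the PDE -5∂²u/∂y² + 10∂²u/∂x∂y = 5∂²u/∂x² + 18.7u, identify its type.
Rewriting in standard form: -5∂²u/∂x² + 10∂²u/∂x∂y - 5∂²u/∂y² - 18.7u = 0. The second-order coefficients are A = -5, B = 10, C = -5. Since B² - 4AC = 0 = 0, this is a parabolic PDE.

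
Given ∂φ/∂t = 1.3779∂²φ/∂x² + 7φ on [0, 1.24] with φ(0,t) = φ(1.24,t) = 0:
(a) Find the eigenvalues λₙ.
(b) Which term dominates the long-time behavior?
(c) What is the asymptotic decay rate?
Eigenvalues: λₙ = 1.3779n²π²/1.24² - 7.
First three modes:
  n=1: λ₁ = 1.3779π²/1.24² - 7 ≈ 1.845
  n=2: λ₂ = 5.5116π²/1.24² - 7 ≈ 28.378
  n=3: λ₃ = 12.4011π²/1.24² - 7 ≈ 72.601
Since 1.3779π²/1.24² ≈ 8.845 > 7, all λₙ > 0.
The n=1 mode decays slowest → dominates as t → ∞.
Asymptotic: φ ~ c₁ sin(πx/1.24) e^{-λ₁t} with decay rate λ₁ ≈ 1.845.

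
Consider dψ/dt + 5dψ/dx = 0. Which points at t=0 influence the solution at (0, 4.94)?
A single point: x = -24.7. The characteristic through (0, 4.94) is x - 5t = const, so x = 0 - 5·4.94 = -24.7.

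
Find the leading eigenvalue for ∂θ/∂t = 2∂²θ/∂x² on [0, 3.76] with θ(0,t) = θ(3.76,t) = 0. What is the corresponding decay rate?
Eigenvalues: λₙ = 2n²π²/3.76².
First three modes:
  n=1: λ₁ = 2π²/3.76² ≈ 1.396
  n=2: λ₂ = 8π²/3.76² ≈ 5.585 (4× faster decay)
  n=3: λ₃ = 18π²/3.76² ≈ 12.566 (9× faster decay)
As t → ∞, higher modes decay exponentially faster. The n=1 mode dominates: θ ~ c₁ sin(πx/3.76) e^{-λ₁t}.
Decay rate: λ₁ = 2π²/3.76² ≈ 1.396.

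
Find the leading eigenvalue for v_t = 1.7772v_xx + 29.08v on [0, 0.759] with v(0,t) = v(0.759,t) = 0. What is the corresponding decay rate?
Eigenvalues: λₙ = 1.7772n²π²/0.759² - 29.08.
First three modes:
  n=1: λ₁ = 1.7772π²/0.759² - 29.08 ≈ 1.368
  n=2: λ₂ = 7.1088π²/0.759² - 29.08 ≈ 92.71
  n=3: λ₃ = 15.9948π²/0.759² - 29.08 ≈ 244.948
Since 1.7772π²/0.759² ≈ 30.448 > 29.08, all λₙ > 0.
The n=1 mode decays slowest → dominates as t → ∞.
Asymptotic: v ~ c₁ sin(πx/0.759) e^{-λ₁t} with decay rate λ₁ ≈ 1.368.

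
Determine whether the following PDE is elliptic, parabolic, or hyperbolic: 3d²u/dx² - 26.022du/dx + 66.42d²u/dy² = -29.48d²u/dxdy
Rewriting in standard form: 3d²u/dx² + 29.48d²u/dxdy + 66.42d²u/dy² - 26.022du/dx = 0. Coefficients: A = 3, B = 29.48, C = 66.42. B² - 4AC = 72.0304, which is positive, so the equation is hyperbolic.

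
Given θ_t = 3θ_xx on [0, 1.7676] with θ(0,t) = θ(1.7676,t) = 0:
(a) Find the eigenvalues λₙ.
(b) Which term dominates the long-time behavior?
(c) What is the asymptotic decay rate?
Eigenvalues: λₙ = 3n²π²/1.7676².
First three modes:
  n=1: λ₁ = 3π²/1.7676² ≈ 9.477
  n=2: λ₂ = 12π²/1.7676² ≈ 37.906 (4× faster decay)
  n=3: λ₃ = 27π²/1.7676² ≈ 85.289 (9× faster decay)
As t → ∞, higher modes decay exponentially faster. The n=1 mode dominates: θ ~ c₁ sin(πx/1.7676) e^{-λ₁t}.
Decay rate: λ₁ = 3π²/1.7676² ≈ 9.477.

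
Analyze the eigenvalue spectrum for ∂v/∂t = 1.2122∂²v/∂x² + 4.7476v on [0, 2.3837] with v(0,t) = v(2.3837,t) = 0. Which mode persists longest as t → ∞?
Eigenvalues: λₙ = 1.2122n²π²/2.3837² - 4.7476.
First three modes:
  n=1: λ₁ = 1.2122π²/2.3837² - 4.7476 ≈ -2.642
  n=2: λ₂ = 4.8488π²/2.3837² - 4.7476 ≈ 3.675
  n=3: λ₃ = 10.9098π²/2.3837² - 4.7476 ≈ 14.203
Since 1.2122π²/2.3837² ≈ 2.106 < 4.7476, λ₁ < 0.
The n=1 mode grows fastest (−λₙ is largest for n=1) → dominates.
Asymptotic: v ~ c₁ sin(πx/2.3837) e^{2.642t} (exponential growth at rate −λ₁ ≈ 2.642).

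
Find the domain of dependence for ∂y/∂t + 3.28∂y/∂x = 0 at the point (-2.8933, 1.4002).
A single point: x = -7.485956. The characteristic through (-2.8933, 1.4002) is x - 3.28t = const, so x = -2.8933 - 3.28·1.4002 = -7.485956.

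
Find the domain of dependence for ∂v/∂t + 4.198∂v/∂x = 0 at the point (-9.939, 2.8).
A single point: x = -21.6934. The characteristic through (-9.939, 2.8) is x - 4.198t = const, so x = -9.939 - 4.198·2.8 = -21.6934.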